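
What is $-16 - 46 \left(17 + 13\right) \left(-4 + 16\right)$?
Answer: $-16576$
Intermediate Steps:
$-16 - 46 \left(17 + 13\right) \left(-4 + 16\right) = -16 - 46 \cdot 30 \cdot 12 = -16 - 16560 = -16576$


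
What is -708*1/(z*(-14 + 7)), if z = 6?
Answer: 118/7 ≈ 16.857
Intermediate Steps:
-708*1/(z*(-14 + 7)) = -708*1/(6*(-14 + 7)) = -708/((-7*6)) = -708/(-42) = -708*(-1/42) = 118/7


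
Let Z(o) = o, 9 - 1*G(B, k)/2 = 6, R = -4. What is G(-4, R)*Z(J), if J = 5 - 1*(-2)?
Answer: 42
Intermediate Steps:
G(B, k) = 6 (G(B, k) = 18 - 2*6 = 18 - 12 = 6)
J = 7 (J = 5 + 2 = 7)
G(-4, R)*Z(J) = 6*7 = 42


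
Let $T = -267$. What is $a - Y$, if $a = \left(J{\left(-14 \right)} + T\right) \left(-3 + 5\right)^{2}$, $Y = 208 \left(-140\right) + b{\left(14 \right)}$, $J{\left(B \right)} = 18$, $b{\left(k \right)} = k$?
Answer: $28110$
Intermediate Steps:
$Y = -29106$ ($Y = 208 \left(-140\right) + 14 = -29120 + 14 = -29106$)
$a = -996$ ($a = \left(18 - 267\right) \left(-3 + 5\right)^{2} = - 249 \cdot 2^{2} = \left(-249\right) 4 = -996$)
$a - Y = -996 - -29106 = -996 + 29106 = 28110$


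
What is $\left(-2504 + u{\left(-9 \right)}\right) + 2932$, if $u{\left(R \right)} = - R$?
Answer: $437$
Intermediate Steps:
$\left(-2504 + u{\left(-9 \right)}\right) + 2932 = \left(-2504 - -9\right) + 2932 = \left(-2504 + 9\right) + 2932 = -2495 + 2932 = 437$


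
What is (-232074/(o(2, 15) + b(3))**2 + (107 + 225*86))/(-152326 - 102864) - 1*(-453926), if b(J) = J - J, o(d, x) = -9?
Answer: 1042536234133/2296710 ≈ 4.5393e+5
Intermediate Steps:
b(J) = 0
(-232074/(o(2, 15) + b(3))**2 + (107 + 225*86))/(-152326 - 102864) - 1*(-453926) = (-232074/(-9 + 0)**2 + (107 + 225*86))/(-152326 - 102864) - 1*(-453926) = (-232074/((-9)**2) + (107 + 19350))/(-255190) + 453926 = (-232074/81 + 19457)*(-1/255190) + 453926 = (-232074*1/81 + 19457)*(-1/255190) + 453926 = (-25786/9 + 19457)*(-1/255190) + 453926 = (149327/9)*(-1/255190) + 453926 = -149327/2296710 + 453926 = 1042536234133/2296710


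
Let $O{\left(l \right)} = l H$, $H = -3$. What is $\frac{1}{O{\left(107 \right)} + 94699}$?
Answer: $\frac{1}{94378} \approx 1.0596 \cdot 10^{-5}$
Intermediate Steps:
$O{\left(l \right)} = - 3 l$ ($O{\left(l \right)} = l \left(-3\right) = - 3 l$)
$\frac{1}{O{\left(107 \right)} + 94699} = \frac{1}{\left(-3\right) 107 + 94699} = \frac{1}{-321 + 94699} = \frac{1}{94378}$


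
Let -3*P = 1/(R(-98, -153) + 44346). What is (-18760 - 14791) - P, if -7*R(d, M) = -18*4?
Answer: -31252152575/931482 ≈ -33551.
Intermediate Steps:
R(d, M) = 72/7 (R(d, M) = -(-18)*4/7 = -1/7*(-72) = 72/7)
P = -7/931482 (P = -1/(3*(72/7 + 44346)) = -1/(3*310494/7) = -1/3*7/310494 = -7/931482 ≈ -7.5149e-6)
(-18760 - 14791) - P = (-18760 - 14791) - 1*(-7/931482) = -33551 + 7/931482 = -31252152575/931482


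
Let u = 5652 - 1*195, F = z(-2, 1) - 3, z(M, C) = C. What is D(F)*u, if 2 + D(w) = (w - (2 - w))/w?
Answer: 5457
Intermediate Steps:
F = -2 (F = 1 - 3 = -2)
u = 5457 (u = 5652 - 195 = 5457)
D(w) = -2 + (-2 + 2*w)/w (D(w) = -2 + (w - (2 - w))/w = -2 + (w + (-2 + w))/w = -2 + (-2 + 2*w)/w)
D(F)*u = -2/(-2)*5457 = -2*(-1/2)*5457 = 1*5457 = 5457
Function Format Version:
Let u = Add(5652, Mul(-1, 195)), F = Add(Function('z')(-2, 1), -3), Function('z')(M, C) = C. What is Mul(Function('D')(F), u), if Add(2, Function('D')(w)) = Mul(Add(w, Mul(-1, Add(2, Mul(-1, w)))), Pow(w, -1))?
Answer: 5457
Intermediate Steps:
F = -2 (F = Add(1, -3) = -2)
u = 5457 (u = Add(5652, -195) = 5457)
Function('D')(w) = Add(-2, Mul(Pow(w, -1), Add(-2, Mul(2, w)))) (Function('D')(w) = Add(-2, Mul(Add(w, Mul(-1, Add(2, Mul(-1, w)))), Pow(w, -1))) = Add(-2, Mul(Add(w, Add(-2, w)), Pow(w, -1))) = Add(-2, Mul(Add(-2, Mul(2, w)), Pow(w, -1))) = Add(-2, Mul(Pow(w, -1), Add(-2, Mul(2, w)))))
Mul(Function('D')(F), u) = Mul(Mul(-2, Pow(-2, -1)), 5457) = Mul(Mul(-2, Rational(-1, 2)), 5457) = Mul(1, 5457) = 5457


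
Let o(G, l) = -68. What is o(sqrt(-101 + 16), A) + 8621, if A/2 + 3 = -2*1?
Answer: 8553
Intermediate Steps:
A = -10 (A = -6 + 2*(-2*1) = -6 + 2*(-2) = -6 - 4 = -10)
o(sqrt(-101 + 16), A) + 8621 = -68 + 8621 = 8553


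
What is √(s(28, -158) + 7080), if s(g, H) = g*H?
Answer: 4*√166 ≈ 51.536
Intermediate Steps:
s(g, H) = H*g
√(s(28, -158) + 7080) = √(-158*28 + 7080) = √(-4424 + 7080) = √2656 = 4*√166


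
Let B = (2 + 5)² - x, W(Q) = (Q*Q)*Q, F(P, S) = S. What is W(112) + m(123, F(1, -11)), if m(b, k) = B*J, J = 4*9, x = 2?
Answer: 1406620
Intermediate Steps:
W(Q) = Q³ (W(Q) = Q²*Q = Q³)
B = 47 (B = (2 + 5)² - 1*2 = 7² - 2 = 49 - 2 = 47)
J = 36
m(b, k) = 1692 (m(b, k) = 47*36 = 1692)
W(112) + m(123, F(1, -11)) = 112³ + 1692 = 1404928 + 1692 = 1406620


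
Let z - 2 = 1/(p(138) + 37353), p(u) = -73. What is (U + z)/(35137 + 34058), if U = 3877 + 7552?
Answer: 142049227/859863200 ≈ 0.16520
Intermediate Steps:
z = 74561/37280 (z = 2 + 1/(-73 + 37353) = 2 + 1/37280 = 74561/37280 ≈ 2.0000)
U = 11429
(U + z)/(35137 + 34058) = (11429 + 74561/37280)/(35137 + 34058) = (426147681/37280)/69195 = (426147681/37280)*(1/69195) = 142049227/859863200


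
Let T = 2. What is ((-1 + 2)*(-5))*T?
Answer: -10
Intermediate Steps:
((-1 + 2)*(-5))*T = ((-1 + 2)*(-5))*2 = (1*(-5))*2 = -5*2 = -10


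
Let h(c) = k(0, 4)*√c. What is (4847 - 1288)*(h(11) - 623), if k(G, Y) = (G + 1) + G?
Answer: -2217257 + 3559*√11 ≈ -2.2055e+6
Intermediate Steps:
k(G, Y) = 1 + 2*G (k(G, Y) = (1 + G) + G = 1 + 2*G)
h(c) = √c (h(c) = (1 + 2*0)*√c = (1 + 0)*√c = 1*√c = √c)
(4847 - 1288)*(h(11) - 623) = (4847 - 1288)*(√11 - 623) = 3559*(-623 + √11) = -2217257 + 3559*√11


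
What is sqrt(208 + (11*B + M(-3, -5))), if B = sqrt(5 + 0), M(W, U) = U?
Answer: sqrt(203 + 11*sqrt(5)) ≈ 15.086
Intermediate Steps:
B = sqrt(5) ≈ 2.2361
sqrt(208 + (11*B + M(-3, -5))) = sqrt(208 + (11*sqrt(5) - 5)) = sqrt(208 + (-5 + 11*sqrt(5))) = sqrt(203 + 11*sqrt(5))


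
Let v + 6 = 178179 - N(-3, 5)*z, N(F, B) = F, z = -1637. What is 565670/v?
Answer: 282835/86631 ≈ 3.2648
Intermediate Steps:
v = 173262 (v = -6 + (178179 - (-3)*(-1637)) = -6 + (178179 - 1*4911) = -6 + (178179 - 4911) = -6 + 173268 = 173262)
565670/v = 565670/173262 = 565670*(1/173262) = 282835/86631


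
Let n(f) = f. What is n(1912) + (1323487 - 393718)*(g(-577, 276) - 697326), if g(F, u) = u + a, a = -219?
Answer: -648299098949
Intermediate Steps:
g(F, u) = -219 + u (g(F, u) = u - 219 = -219 + u)
n(1912) + (1323487 - 393718)*(g(-577, 276) - 697326) = 1912 + (1323487 - 393718)*((-219 + 276) - 697326) = 1912 + 929769*(57 - 697326) = 1912 + 929769*(-697269) = 1912 - 648299100861 = -648299098949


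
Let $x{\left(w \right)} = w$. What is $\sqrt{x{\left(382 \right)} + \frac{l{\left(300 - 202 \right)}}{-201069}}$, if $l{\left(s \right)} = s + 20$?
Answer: $\frac{4 \sqrt{107248305615}}{67023} \approx 19.545$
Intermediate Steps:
$l{\left(s \right)} = 20 + s$
$\sqrt{x{\left(382 \right)} + \frac{l{\left(300 - 202 \right)}}{-201069}} = \sqrt{382 + \frac{20 + \left(300 - 202\right)}{-201069}} = \sqrt{382 + \left(20 + 98\right) \left(- \frac{1}{201069}\right)} = \sqrt{382 + 118 \left(- \frac{1}{201069}\right)} = \sqrt{382 - \frac{118}{201069}} = \sqrt{\frac{76808240}{201069}} = \frac{4 \sqrt{107248305615}}{67023}$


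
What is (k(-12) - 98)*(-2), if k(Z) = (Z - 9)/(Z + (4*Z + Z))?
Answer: 2345/12 ≈ 195.42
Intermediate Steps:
k(Z) = (-9 + Z)/(6*Z) (k(Z) = (-9 + Z)/(Z + 5*Z) = (-9 + Z)/((6*Z)) = (-9 + Z)*(1/(6*Z)) = (-9 + Z)/(6*Z))
(k(-12) - 98)*(-2) = ((1/6)*(-9 - 12)/(-12) - 98)*(-2) = ((1/6)*(-1/12)*(-21) - 98)*(-2) = (7/24 - 98)*(-2) = -2345/24*(-2) = 2345/12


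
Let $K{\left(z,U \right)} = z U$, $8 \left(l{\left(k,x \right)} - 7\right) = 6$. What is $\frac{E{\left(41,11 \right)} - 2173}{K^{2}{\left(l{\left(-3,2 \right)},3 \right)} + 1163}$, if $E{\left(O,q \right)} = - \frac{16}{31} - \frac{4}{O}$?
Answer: $- \frac{44202608}{34643647} \approx -1.2759$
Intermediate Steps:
$l{\left(k,x \right)} = \frac{31}{4}$ ($l{\left(k,x \right)} = 7 + \frac{1}{8} \cdot 6 = 7 + \frac{3}{4} = \frac{31}{4}$)
$K{\left(z,U \right)} = U z$
$E{\left(O,q \right)} = - \frac{16}{31} - \frac{4}{O}$ ($E{\left(O,q \right)} = \left(-16\right) \frac{1}{31} - \frac{4}{O} = - \frac{16}{31} - \frac{4}{O}$)
$\frac{E{\left(41,11 \right)} - 2173}{K^{2}{\left(l{\left(-3,2 \right)},3 \right)} + 1163} = \frac{\left(- \frac{16}{31} - \frac{4}{41}\right) - 2173}{\left(3 \cdot \frac{31}{4}\right)^{2} + 1163} = \frac{\left(- \frac{16}{31} - \frac{4}{41}\right) - 2173}{\left(\frac{93}{4}\right)^{2} + 1163} = \frac{\left(- \frac{16}{31} - \frac{4}{41}\right) - 2173}{\frac{8649}{16} + 1163} = \frac{- \frac{780}{1271} - 2173}{\frac{27257}{16}} = \left(- \frac{2762663}{1271}\right) \frac{16}{27257} = - \frac{44202608}{34643647}$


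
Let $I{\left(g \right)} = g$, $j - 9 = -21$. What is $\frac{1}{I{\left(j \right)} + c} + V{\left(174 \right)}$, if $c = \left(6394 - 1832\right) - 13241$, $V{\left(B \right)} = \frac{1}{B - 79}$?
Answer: $\frac{8596}{825645} \approx 0.010411$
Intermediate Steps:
$V{\left(B \right)} = \frac{1}{-79 + B}$
$j = -12$ ($j = 9 - 21 = -12$)
$c = -8679$ ($c = 4562 - 13241 = -8679$)
$\frac{1}{I{\left(j \right)} + c} + V{\left(174 \right)} = \frac{1}{-12 - 8679} + \frac{1}{-79 + 174} = \frac{1}{-8691} + \frac{1}{95} = - \frac{1}{8691} + \frac{1}{95} = \frac{8596}{825645}$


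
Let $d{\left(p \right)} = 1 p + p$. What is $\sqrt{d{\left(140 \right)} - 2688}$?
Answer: $2 i \sqrt{602} \approx 49.071 i$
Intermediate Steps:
$d{\left(p \right)} = 2 p$ ($d{\left(p \right)} = p + p = 2 p$)
$\sqrt{d{\left(140 \right)} - 2688} = \sqrt{2 \cdot 140 - 2688} = \sqrt{280 - 2688} = \sqrt{-2408} = 2 i \sqrt{602}$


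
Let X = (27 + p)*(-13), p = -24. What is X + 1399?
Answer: 1360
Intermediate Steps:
X = -39 (X = (27 - 24)*(-13) = 3*(-13) = -39)
X + 1399 = -39 + 1399 = 1360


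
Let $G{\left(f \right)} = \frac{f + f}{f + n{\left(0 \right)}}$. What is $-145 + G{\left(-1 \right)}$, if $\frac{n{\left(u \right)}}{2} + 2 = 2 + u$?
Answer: $-143$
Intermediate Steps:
$n{\left(u \right)} = 2 u$ ($n{\left(u \right)} = -4 + 2 \left(2 + u\right) = -4 + \left(4 + 2 u\right) = 2 u$)
$G{\left(f \right)} = 2$ ($G{\left(f \right)} = \frac{f + f}{f + 2 \cdot 0} = \frac{2 f}{f + 0} = \frac{2 f}{f} = 2$)
$-145 + G{\left(-1 \right)} = -145 + 2 = -143$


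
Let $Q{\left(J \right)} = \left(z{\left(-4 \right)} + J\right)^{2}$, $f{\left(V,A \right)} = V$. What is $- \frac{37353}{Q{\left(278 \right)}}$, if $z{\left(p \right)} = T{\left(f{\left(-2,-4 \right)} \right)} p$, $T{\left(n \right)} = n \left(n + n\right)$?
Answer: $- \frac{12451}{20172} \approx -0.61724$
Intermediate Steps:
$T{\left(n \right)} = 2 n^{2}$ ($T{\left(n \right)} = n 2 n = 2 n^{2}$)
$z{\left(p \right)} = 8 p$ ($z{\left(p \right)} = 2 \left(-2\right)^{2} p = 2 \cdot 4 p = 8 p$)
$Q{\left(J \right)} = \left(-32 + J\right)^{2}$ ($Q{\left(J \right)} = \left(8 \left(-4\right) + J\right)^{2} = \left(-32 + J\right)^{2}$)
$- \frac{37353}{Q{\left(278 \right)}} = - \frac{37353}{\left(-32 + 278\right)^{2}} = - \frac{37353}{246^{2}} = - \frac{37353}{60516} = \left(-37353\right) \frac{1}{60516} = - \frac{12451}{20172}$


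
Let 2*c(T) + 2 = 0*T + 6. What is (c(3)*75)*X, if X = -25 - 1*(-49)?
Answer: 3600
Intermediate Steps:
X = 24 (X = -25 + 49 = 24)
c(T) = 2 (c(T) = -1 + (0*T + 6)/2 = -1 + (0 + 6)/2 = -1 + (½)*6 = -1 + 3 = 2)
(c(3)*75)*X = (2*75)*24 = 150*24 = 3600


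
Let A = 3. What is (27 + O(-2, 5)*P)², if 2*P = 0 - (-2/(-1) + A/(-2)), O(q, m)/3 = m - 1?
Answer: 576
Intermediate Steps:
O(q, m) = -3 + 3*m (O(q, m) = 3*(m - 1) = 3*(-1 + m) = -3 + 3*m)
P = -¼ (P = (0 - (-2/(-1) + 3/(-2)))/2 = (0 - (-2*(-1) + 3*(-½)))/2 = (0 - (2 - 3/2))/2 = (0 - 1*½)/2 = (0 - ½)/2 = (½)*(-½) = -¼ ≈ -0.25000)
(27 + O(-2, 5)*P)² = (27 + (-3 + 3*5)*(-¼))² = (27 + (-3 + 15)*(-¼))² = (27 + 12*(-¼))² = (27 - 3)² = 24² = 576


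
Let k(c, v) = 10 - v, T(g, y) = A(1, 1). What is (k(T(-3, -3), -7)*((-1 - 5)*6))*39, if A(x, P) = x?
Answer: -23868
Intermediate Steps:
T(g, y) = 1
(k(T(-3, -3), -7)*((-1 - 5)*6))*39 = ((10 - 1*(-7))*((-1 - 5)*6))*39 = ((10 + 7)*(-6*6))*39 = (17*(-36))*39 = -612*39 = -23868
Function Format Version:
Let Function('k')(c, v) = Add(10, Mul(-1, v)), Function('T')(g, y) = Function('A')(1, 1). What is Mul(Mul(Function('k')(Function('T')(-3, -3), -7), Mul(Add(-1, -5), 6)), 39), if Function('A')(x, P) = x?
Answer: -23868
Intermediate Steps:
Function('T')(g, y) = 1
Mul(Mul(Function('k')(Function('T')(-3, -3), -7), Mul(Add(-1, -5), 6)), 39) = Mul(Mul(Add(10, Mul(-1, -7)), Mul(Add(-1, -5), 6)), 39) = Mul(Mul(Add(10, 7), Mul(-6, 6)), 39) = Mul(Mul(17, -36), 39) = Mul(-612, 39) = -23868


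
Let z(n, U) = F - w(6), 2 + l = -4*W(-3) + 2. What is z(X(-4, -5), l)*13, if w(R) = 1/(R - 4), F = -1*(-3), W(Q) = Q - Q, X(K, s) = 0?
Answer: 65/2 ≈ 32.500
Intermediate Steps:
W(Q) = 0
F = 3
w(R) = 1/(-4 + R)
l = 0 (l = -2 + (-4*0 + 2) = -2 + (0 + 2) = -2 + 2 = 0)
z(n, U) = 5/2 (z(n, U) = 3 - 1/(-4 + 6) = 3 - 1/2 = 5/2)
z(X(-4, -5), l)*13 = (5/2)*13 = 65/2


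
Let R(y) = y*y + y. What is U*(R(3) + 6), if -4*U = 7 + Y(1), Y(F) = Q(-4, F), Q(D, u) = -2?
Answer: -45/2 ≈ -22.500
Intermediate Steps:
Y(F) = -2
R(y) = y + y² (R(y) = y² + y = y + y²)
U = -5/4 (U = -(7 - 2)/4 = -¼*5 = -5/4 ≈ -1.2500)
U*(R(3) + 6) = -5*(3*(1 + 3) + 6)/4 = -5*(3*4 + 6)/4 = -5*(12 + 6)/4 = -5/4*18 = -45/2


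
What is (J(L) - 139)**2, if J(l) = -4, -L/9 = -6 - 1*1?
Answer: 20449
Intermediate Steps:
L = 63 (L = -9*(-6 - 1*1) = -9*(-6 - 1) = -9*(-7) = 63)
(J(L) - 139)**2 = (-4 - 139)**2 = (-143)**2 = 20449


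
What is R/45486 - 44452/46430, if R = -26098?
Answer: -808418453/527978745 ≈ -1.5312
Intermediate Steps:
R/45486 - 44452/46430 = -26098/45486 - 44452/46430 = -26098*1/45486 - 44452*1/46430 = -13049/22743 - 22226/23215 = -808418453/527978745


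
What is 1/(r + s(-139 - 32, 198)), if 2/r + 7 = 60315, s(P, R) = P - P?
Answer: 30154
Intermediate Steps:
s(P, R) = 0
r = 1/30154 (r = 2/(-7 + 60315) = 2/60308 = 2*(1/60308) = 1/30154 ≈ 3.3163e-5)
1/(r + s(-139 - 32, 198)) = 1/(1/30154 + 0) = 1/(1/30154) = 30154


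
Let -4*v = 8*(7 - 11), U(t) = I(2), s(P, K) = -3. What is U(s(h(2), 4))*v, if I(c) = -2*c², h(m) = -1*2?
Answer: -64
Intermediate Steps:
h(m) = -2
U(t) = -8 (U(t) = -2*2² = -2*4 = -8)
v = 8 (v = -2*(7 - 11) = -2*(-4) = -¼*(-32) = 8)
U(s(h(2), 4))*v = -8*8 = -64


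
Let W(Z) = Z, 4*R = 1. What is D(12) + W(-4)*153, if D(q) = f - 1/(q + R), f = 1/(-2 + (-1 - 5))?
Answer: -239985/392 ≈ -612.21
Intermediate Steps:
R = ¼ (R = (¼)*1 = ¼ ≈ 0.25000)
f = -⅛ (f = 1/(-2 - 6) = 1/(-8) = -⅛ ≈ -0.12500)
D(q) = -⅛ - 1/(¼ + q) (D(q) = -⅛ - 1/(q + ¼) = -⅛ - 1/(¼ + q))
D(12) + W(-4)*153 = (-33 - 4*12)/(8*(1 + 4*12)) - 4*153 = (-33 - 48)/(8*(1 + 48)) - 612 = (⅛)*(-81)/49 - 612 = (⅛)*(1/49)*(-81) - 612 = -81/392 - 612 = -239985/392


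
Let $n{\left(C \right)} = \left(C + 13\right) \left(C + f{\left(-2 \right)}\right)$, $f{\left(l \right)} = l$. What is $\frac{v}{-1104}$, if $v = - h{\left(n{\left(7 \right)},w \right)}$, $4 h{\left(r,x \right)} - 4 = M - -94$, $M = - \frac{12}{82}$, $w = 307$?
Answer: $\frac{1003}{45264} \approx 0.022159$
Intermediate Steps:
$M = - \frac{6}{41}$ ($M = \left(-12\right) \frac{1}{82} = - \frac{6}{41} \approx -0.14634$)
$n{\left(C \right)} = \left(-2 + C\right) \left(13 + C\right)$ ($n{\left(C \right)} = \left(C + 13\right) \left(C - 2\right) = \left(13 + C\right) \left(-2 + C\right) = \left(-2 + C\right) \left(13 + C\right)$)
$h{\left(r,x \right)} = \frac{1003}{41}$ ($h{\left(r,x \right)} = 1 + \frac{- \frac{6}{41} - -94}{4} = 1 + \frac{- \frac{6}{41} + 94}{4} = 1 + \frac{1}{4} \cdot \frac{3848}{41} = 1 + \frac{962}{41} = \frac{1003}{41}$)
$v = - \frac{1003}{41}$ ($v = \left(-1\right) \frac{1003}{41} = - \frac{1003}{41} \approx -24.463$)
$\frac{v}{-1104} = - \frac{1003}{41 \left(-1104\right)} = \left(- \frac{1003}{41}\right) \left(- \frac{1}{1104}\right) = \frac{1003}{45264}$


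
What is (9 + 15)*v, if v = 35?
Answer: 840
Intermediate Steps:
(9 + 15)*v = (9 + 15)*35 = 24*35 = 840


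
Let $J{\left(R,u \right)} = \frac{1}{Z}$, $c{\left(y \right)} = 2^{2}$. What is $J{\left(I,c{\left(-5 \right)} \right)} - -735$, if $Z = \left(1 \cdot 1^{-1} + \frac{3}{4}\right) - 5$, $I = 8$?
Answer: $\frac{9551}{13} \approx 734.69$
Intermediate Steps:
$c{\left(y \right)} = 4$
$Z = - \frac{13}{4}$ ($Z = \left(1 \cdot 1 + 3 \cdot \frac{1}{4}\right) - 5 = \left(1 + \frac{3}{4}\right) - 5 = \frac{7}{4} - 5 = - \frac{13}{4} \approx -3.25$)
$J{\left(R,u \right)} = - \frac{4}{13}$ ($J{\left(R,u \right)} = \frac{1}{- \frac{13}{4}} = - \frac{4}{13}$)
$J{\left(I,c{\left(-5 \right)} \right)} - -735 = - \frac{4}{13} - -735 = - \frac{4}{13} + 735 = \frac{9551}{13}$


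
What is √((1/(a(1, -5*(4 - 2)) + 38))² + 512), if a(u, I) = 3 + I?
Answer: √492033/31 ≈ 22.627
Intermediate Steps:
√((1/(a(1, -5*(4 - 2)) + 38))² + 512) = √((1/((3 - 5*(4 - 2)) + 38))² + 512) = √((1/((3 - 5*2) + 38))² + 512) = √((1/((3 - 10) + 38))² + 512) = √((1/(-7 + 38))² + 512) = √((1/31)² + 512) = √(1/961 + 512) = √(492033/961) = √492033/31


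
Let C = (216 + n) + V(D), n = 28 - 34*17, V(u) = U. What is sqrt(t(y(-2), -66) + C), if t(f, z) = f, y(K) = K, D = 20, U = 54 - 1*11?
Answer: I*sqrt(293) ≈ 17.117*I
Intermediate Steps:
U = 43 (U = 54 - 11 = 43)
V(u) = 43
n = -550 (n = 28 - 578 = -550)
C = -291 (C = (216 - 550) + 43 = -334 + 43 = -291)
sqrt(t(y(-2), -66) + C) = sqrt(-2 - 291) = sqrt(-293) = I*sqrt(293)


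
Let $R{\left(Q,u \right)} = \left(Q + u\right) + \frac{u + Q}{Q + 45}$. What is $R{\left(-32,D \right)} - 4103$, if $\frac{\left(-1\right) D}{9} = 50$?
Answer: $- \frac{60087}{13} \approx -4622.1$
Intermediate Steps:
$D = -450$ ($D = \left(-9\right) 50 = -450$)
$R{\left(Q,u \right)} = Q + u + \frac{Q + u}{45 + Q}$ ($R{\left(Q,u \right)} = \left(Q + u\right) + \frac{Q + u}{45 + Q} = Q + u + \frac{Q + u}{45 + Q}$)
$R{\left(-32,D \right)} - 4103 = \frac{\left(-32\right)^{2} + 46 \left(-32\right) + 46 \left(-450\right) - -14400}{45 - 32} - 4103 = \frac{1024 - 1472 - 20700 + 14400}{13} - 4103 = \frac{1}{13} \left(-6748\right) - 4103 = - \frac{6748}{13} - 4103 = - \frac{60087}{13}$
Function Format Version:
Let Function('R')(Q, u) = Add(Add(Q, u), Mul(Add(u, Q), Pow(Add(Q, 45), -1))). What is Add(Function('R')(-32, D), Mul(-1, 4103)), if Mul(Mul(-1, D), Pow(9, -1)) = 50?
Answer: Rational(-60087, 13) ≈ -4622.1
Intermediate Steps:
D = -450 (D = Mul(-9, 50) = -450)
Function('R')(Q, u) = Add(Q, u, Mul(Pow(Add(45, Q), -1), Add(Q, u))) (Function('R')(Q, u) = Add(Add(Q, u), Mul(Add(Q, u), Pow(Add(45, Q), -1))) = Add(Add(Q, u), Mul(Pow(Add(45, Q), -1), Add(Q, u))) = Add(Q, u, Mul(Pow(Add(45, Q), -1), Add(Q, u))))
Add(Function('R')(-32, D), Mul(-1, 4103)) = Add(Mul(Pow(Add(45, -32), -1), Add(Pow(-32, 2), Mul(46, -32), Mul(46, -450), Mul(-32, -450))), Mul(-1, 4103)) = Add(Mul(Pow(13, -1), Add(1024, -1472, -20700, 14400)), -4103) = Add(Mul(Rational(1, 13), -6748), -4103) = Add(Rational(-6748, 13), -4103) = Rational(-60087, 13)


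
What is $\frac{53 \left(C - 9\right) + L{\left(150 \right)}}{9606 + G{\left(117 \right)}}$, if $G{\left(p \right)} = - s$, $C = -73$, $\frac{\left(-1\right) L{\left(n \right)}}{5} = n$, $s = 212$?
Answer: $- \frac{364}{671} \approx -0.54247$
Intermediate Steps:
$L{\left(n \right)} = - 5 n$
$G{\left(p \right)} = -212$ ($G{\left(p \right)} = \left(-1\right) 212 = -212$)
$\frac{53 \left(C - 9\right) + L{\left(150 \right)}}{9606 + G{\left(117 \right)}} = \frac{53 \left(-73 - 9\right) - 750}{9606 - 212} = \frac{53 \left(-82\right) - 750}{9394} = \left(-4346 - 750\right) \frac{1}{9394} = \left(-5096\right) \frac{1}{9394} = - \frac{364}{671}$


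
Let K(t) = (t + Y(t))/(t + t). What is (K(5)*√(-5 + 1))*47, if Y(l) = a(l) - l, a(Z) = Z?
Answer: 47*I ≈ 47.0*I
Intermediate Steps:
Y(l) = 0 (Y(l) = l - l = 0)
K(t) = ½ (K(t) = (t + 0)/(t + t) = t/((2*t)) = t*(1/(2*t)) = ½)
(K(5)*√(-5 + 1))*47 = (√(-5 + 1)/2)*47 = (√(-4)/2)*47 = ((2*I)/2)*47 = I*47 = 47*I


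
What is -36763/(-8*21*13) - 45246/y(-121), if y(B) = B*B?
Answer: 439429819/31975944 ≈ 13.743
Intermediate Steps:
y(B) = B²
-36763/(-8*21*13) - 45246/y(-121) = -36763/(-8*21*13) - 45246/((-121)²) = -36763/((-168*13)) - 45246/14641 = -36763/(-2184) - 45246*1/14641 = -36763*(-1/2184) - 45246/14641 = 36763/2184 - 45246/14641 = 439429819/31975944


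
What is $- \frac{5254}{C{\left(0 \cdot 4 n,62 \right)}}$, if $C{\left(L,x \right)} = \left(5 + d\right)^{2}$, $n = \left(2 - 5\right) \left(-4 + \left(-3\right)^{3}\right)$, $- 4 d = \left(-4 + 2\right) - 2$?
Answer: $- \frac{2627}{18} \approx -145.94$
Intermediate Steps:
$d = 1$ ($d = - \frac{\left(-4 + 2\right) - 2}{4} = - \frac{-2 - 2}{4} = \left(- \frac{1}{4}\right) \left(-4\right) = 1$)
$n = 93$ ($n = - 3 \left(-4 - 27\right) = \left(-3\right) \left(-31\right) = 93$)
$C{\left(L,x \right)} = 36$ ($C{\left(L,x \right)} = \left(5 + 1\right)^{2} = 6^{2} = 36$)
$- \frac{5254}{C{\left(0 \cdot 4 n,62 \right)}} = - \frac{5254}{36} = \left(-5254\right) \frac{1}{36} = - \frac{2627}{18}$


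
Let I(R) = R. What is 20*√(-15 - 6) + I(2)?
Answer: 2 + 20*I*√21 ≈ 2.0 + 91.651*I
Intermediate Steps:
20*√(-15 - 6) + I(2) = 20*√(-15 - 6) + 2 = 20*√(-21) + 2 = 20*(I*√21) + 2 = 20*I*√21 + 2 = 2 + 20*I*√21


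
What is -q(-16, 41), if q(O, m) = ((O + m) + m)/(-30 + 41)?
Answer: -6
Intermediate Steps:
q(O, m) = O/11 + 2*m/11 (q(O, m) = (O + 2*m)/11 = (O + 2*m)*(1/11) = O/11 + 2*m/11)
-q(-16, 41) = -((1/11)*(-16) + (2/11)*41) = -(-16/11 + 82/11) = -1*6 = -6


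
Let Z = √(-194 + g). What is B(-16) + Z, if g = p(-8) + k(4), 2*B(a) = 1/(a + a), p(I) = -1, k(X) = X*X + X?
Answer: -1/64 + 5*I*√7 ≈ -0.015625 + 13.229*I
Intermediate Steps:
k(X) = X + X² (k(X) = X² + X = X + X²)
B(a) = 1/(4*a) (B(a) = 1/(2*(a + a)) = 1/(2*((2*a))) = (1/(2*a))/2 = 1/(4*a))
g = 19 (g = -1 + 4*(1 + 4) = -1 + 4*5 = -1 + 20 = 19)
Z = 5*I*√7 (Z = √(-194 + 19) = √(-175) = 5*I*√7 ≈ 13.229*I)
B(-16) + Z = (¼)/(-16) + 5*I*√7 = (¼)*(-1/16) + 5*I*√7 = -1/64 + 5*I*√7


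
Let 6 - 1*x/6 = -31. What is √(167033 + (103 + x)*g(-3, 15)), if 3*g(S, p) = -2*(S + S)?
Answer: √168333 ≈ 410.28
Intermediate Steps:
x = 222 (x = 36 - 6*(-31) = 36 + 186 = 222)
g(S, p) = -4*S/3 (g(S, p) = (-2*(S + S))/3 = (-4*S)/3 = -4*S/3)
√(167033 + (103 + x)*g(-3, 15)) = √(167033 + (103 + 222)*(-4/3*(-3))) = √(167033 + 325*4) = √(167033 + 1300) = √168333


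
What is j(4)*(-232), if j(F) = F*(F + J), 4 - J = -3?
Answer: -10208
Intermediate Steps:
J = 7 (J = 4 - 1*(-3) = 4 + 3 = 7)
j(F) = F*(7 + F) (j(F) = F*(F + 7) = F*(7 + F))
j(4)*(-232) = (4*(7 + 4))*(-232) = (4*11)*(-232) = 44*(-232) = -10208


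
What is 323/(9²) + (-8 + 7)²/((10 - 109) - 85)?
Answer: 59351/14904 ≈ 3.9822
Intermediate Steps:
323/(9²) + (-8 + 7)²/((10 - 109) - 85) = 323/81 + (-1)²/(-99 - 85) = 323*(1/81) + 1/(-184) = 323/81 + 1*(-1/184) = 323/81 - 1/184 = 59351/14904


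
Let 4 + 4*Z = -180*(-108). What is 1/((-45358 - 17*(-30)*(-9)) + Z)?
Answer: -1/45089 ≈ -2.2178e-5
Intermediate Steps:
Z = 4859 (Z = -1 + (-180*(-108))/4 = -1 + (¼)*19440 = -1 + 4860 = 4859)
1/((-45358 - 17*(-30)*(-9)) + Z) = 1/((-45358 - 17*(-30)*(-9)) + 4859) = 1/((-45358 - (-510)*(-9)) + 4859) = 1/((-45358 - 1*4590) + 4859) = 1/((-45358 - 4590) + 4859) = 1/(-49948 + 4859) = 1/(-45089) = -1/45089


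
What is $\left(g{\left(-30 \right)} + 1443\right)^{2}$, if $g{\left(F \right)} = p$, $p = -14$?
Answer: $2042041$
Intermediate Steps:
$g{\left(F \right)} = -14$
$\left(g{\left(-30 \right)} + 1443\right)^{2} = \left(-14 + 1443\right)^{2} = 1429^{2} = 2042041$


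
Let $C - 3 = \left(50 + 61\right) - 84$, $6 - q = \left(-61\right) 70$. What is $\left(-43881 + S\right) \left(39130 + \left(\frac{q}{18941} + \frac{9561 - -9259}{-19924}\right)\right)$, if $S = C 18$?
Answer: $- \frac{160000095898716621}{94345121} \approx -1.6959 \cdot 10^{9}$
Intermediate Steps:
$q = 4276$ ($q = 6 - \left(-61\right) 70 = 6 - -4270 = 6 + 4270 = 4276$)
$C = 30$ ($C = 3 + \left(\left(50 + 61\right) - 84\right) = 3 + \left(111 - 84\right) = 3 + 27 = 30$)
$S = 540$ ($S = 30 \cdot 18 = 540$)
$\left(-43881 + S\right) \left(39130 + \left(\frac{q}{18941} + \frac{9561 - -9259}{-19924}\right)\right) = \left(-43881 + 540\right) \left(39130 + \left(\frac{4276}{18941} + \frac{9561 - -9259}{-19924}\right)\right) = - 43341 \left(39130 + \left(4276 \cdot \frac{1}{18941} + \left(9561 + 9259\right) \left(- \frac{1}{19924}\right)\right)\right) = - 43341 \left(39130 + \left(\frac{4276}{18941} + 18820 \left(- \frac{1}{19924}\right)\right)\right) = - 43341 \left(39130 + \left(\frac{4276}{18941} - \frac{4705}{4981}\right)\right) = - 43341 \left(39130 - \frac{67818649}{94345121}\right) = \left(-43341\right) \frac{3691656766081}{94345121} = - \frac{160000095898716621}{94345121}$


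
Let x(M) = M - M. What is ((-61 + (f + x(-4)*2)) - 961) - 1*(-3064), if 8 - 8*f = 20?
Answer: 4081/2 ≈ 2040.5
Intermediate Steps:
f = -3/2 (f = 1 - ⅛*20 = 1 - 5/2 = -3/2 ≈ -1.5000)
x(M) = 0
((-61 + (f + x(-4)*2)) - 961) - 1*(-3064) = ((-61 + (-3/2 + 0*2)) - 961) - 1*(-3064) = ((-61 + (-3/2 + 0)) - 961) + 3064 = ((-61 - 3/2) - 961) + 3064 = (-125/2 - 961) + 3064 = -2047/2 + 3064 = 4081/2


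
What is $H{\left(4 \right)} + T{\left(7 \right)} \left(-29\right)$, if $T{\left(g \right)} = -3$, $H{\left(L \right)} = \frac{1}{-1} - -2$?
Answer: $88$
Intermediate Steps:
$H{\left(L \right)} = 1$ ($H{\left(L \right)} = -1 + 2 = 1$)
$H{\left(4 \right)} + T{\left(7 \right)} \left(-29\right) = 1 - -87 = 1 + 87 = 88$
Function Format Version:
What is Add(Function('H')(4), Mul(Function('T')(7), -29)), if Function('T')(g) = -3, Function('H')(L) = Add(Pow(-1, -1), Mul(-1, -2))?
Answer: 88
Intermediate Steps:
Function('H')(L) = 1 (Function('H')(L) = Add(-1, 2) = 1)
Add(Function('H')(4), Mul(Function('T')(7), -29)) = Add(1, Mul(-3, -29)) = Add(1, 87) = 88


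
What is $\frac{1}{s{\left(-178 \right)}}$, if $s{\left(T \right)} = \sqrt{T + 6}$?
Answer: $- \frac{i \sqrt{43}}{86} \approx - 0.076249 i$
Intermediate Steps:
$s{\left(T \right)} = \sqrt{6 + T}$
$\frac{1}{s{\left(-178 \right)}} = \frac{1}{\sqrt{6 - 178}} = \frac{1}{\sqrt{-172}} = \frac{1}{2 i \sqrt{43}} = - \frac{i \sqrt{43}}{86}$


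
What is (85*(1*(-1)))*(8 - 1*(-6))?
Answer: -1190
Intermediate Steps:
(85*(1*(-1)))*(8 - 1*(-6)) = (85*(-1))*(8 + 6) = -85*14 = -1190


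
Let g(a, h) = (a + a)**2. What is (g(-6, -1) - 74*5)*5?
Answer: -1130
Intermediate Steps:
g(a, h) = 4*a**2 (g(a, h) = (2*a)**2 = 4*a**2)
(g(-6, -1) - 74*5)*5 = (4*(-6)**2 - 74*5)*5 = (4*36 - 37*10)*5 = (144 - 370)*5 = -226*5 = -1130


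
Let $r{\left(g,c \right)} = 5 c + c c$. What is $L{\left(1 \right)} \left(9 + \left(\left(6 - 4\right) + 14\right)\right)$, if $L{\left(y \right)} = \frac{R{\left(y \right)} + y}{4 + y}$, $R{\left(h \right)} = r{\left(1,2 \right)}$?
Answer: $75$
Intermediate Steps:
$r{\left(g,c \right)} = c^{2} + 5 c$ ($r{\left(g,c \right)} = 5 c + c^{2} = c^{2} + 5 c$)
$R{\left(h \right)} = 14$ ($R{\left(h \right)} = 2 \left(5 + 2\right) = 2 \cdot 7 = 14$)
$L{\left(y \right)} = \frac{14 + y}{4 + y}$
$L{\left(1 \right)} \left(9 + \left(\left(6 - 4\right) + 14\right)\right) = \frac{14 + 1}{4 + 1} \left(9 + \left(\left(6 - 4\right) + 14\right)\right) = \frac{1}{5} \cdot 15 \left(9 + \left(2 + 14\right)\right) = \frac{1}{5} \cdot 15 \left(9 + 16\right) = 3 \cdot 25 = 75$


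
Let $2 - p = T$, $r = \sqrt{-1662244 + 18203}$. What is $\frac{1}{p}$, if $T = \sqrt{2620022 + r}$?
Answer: $\frac{1}{2 - \sqrt{2620022 + i \sqrt{1644041}}} \approx -0.00061856 + 1.52 \cdot 10^{-7} i$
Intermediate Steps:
$r = i \sqrt{1644041}$ ($r = \sqrt{-1644041} = i \sqrt{1644041} \approx 1282.2 i$)
$T = \sqrt{2620022 + i \sqrt{1644041}} \approx 1618.6 + 0.396 i$
$p = 2 - \sqrt{2620022 + i \sqrt{1644041}} \approx -1616.6 - 0.39607 i$
$\frac{1}{p} = \frac{1}{2 - \sqrt{2620022 + i \sqrt{1644041}}}$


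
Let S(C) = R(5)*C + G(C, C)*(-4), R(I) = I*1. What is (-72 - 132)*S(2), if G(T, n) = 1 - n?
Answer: -2856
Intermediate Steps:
R(I) = I
S(C) = -4 + 9*C (S(C) = 5*C + (1 - C)*(-4) = 5*C + (-4 + 4*C) = -4 + 9*C)
(-72 - 132)*S(2) = (-72 - 132)*(-4 + 9*2) = -204*(-4 + 18) = -204*14 = -2856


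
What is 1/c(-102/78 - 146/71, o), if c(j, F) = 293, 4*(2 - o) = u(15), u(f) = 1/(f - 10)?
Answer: 1/293 ≈ 0.0034130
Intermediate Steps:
u(f) = 1/(-10 + f)
o = 39/20 (o = 2 - 1/(4*(-10 + 15)) = 2 - 1/4/5 = 2 - 1/4*1/5 = 2 - 1/20 = 39/20 ≈ 1.9500)
1/c(-102/78 - 146/71, o) = 1/293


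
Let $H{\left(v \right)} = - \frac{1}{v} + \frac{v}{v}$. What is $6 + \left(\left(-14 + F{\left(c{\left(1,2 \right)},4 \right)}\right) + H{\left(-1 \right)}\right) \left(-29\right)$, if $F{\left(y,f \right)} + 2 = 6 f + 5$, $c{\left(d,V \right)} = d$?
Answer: $-429$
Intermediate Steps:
$H{\left(v \right)} = 1 - \frac{1}{v}$ ($H{\left(v \right)} = - \frac{1}{v} + 1 = 1 - \frac{1}{v}$)
$F{\left(y,f \right)} = 3 + 6 f$ ($F{\left(y,f \right)} = -2 + \left(6 f + 5\right) = -2 + \left(5 + 6 f\right) = 3 + 6 f$)
$6 + \left(\left(-14 + F{\left(c{\left(1,2 \right)},4 \right)}\right) + H{\left(-1 \right)}\right) \left(-29\right) = 6 + \left(\left(-14 + \left(3 + 6 \cdot 4\right)\right) + \frac{-1 - 1}{-1}\right) \left(-29\right) = 6 + \left(\left(-14 + \left(3 + 24\right)\right) - -2\right) \left(-29\right) = 6 + \left(\left(-14 + 27\right) + 2\right) \left(-29\right) = 6 + \left(13 + 2\right) \left(-29\right) = 6 + 15 \left(-29\right) = 6 - 435 = -429$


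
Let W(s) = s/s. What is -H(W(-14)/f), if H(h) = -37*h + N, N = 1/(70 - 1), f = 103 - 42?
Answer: 2492/4209 ≈ 0.59206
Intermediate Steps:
W(s) = 1
f = 61
N = 1/69 ≈ 0.014493
H(h) = 1/69 - 37*h (H(h) = -37*h + 1/69 = 1/69 - 37*h)
-H(W(-14)/f) = -(1/69 - 37/61) = -1*(-2492/4209) = 2492/4209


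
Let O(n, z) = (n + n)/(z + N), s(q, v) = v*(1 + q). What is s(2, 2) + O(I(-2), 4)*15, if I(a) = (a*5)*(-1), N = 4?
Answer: 87/2 ≈ 43.500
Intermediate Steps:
I(a) = -5*a (I(a) = (5*a)*(-1) = -5*a)
O(n, z) = 2*n/(4 + z) (O(n, z) = (n + n)/(z + 4) = (2*n)/(4 + z) = 2*n/(4 + z))
s(2, 2) + O(I(-2), 4)*15 = 2*(1 + 2) + (2*(-5*(-2))/(4 + 4))*15 = 2*3 + (2*10/8)*15 = 6 + (2*10*(⅛))*15 = 6 + (5/2)*15 = 6 + 75/2 = 87/2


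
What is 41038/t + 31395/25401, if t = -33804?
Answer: 3145057/143109234 ≈ 0.021977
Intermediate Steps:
41038/t + 31395/25401 = 41038/(-33804) + 31395/25401 = 41038*(-1/33804) + 31395*(1/25401) = -20519/16902 + 10465/8467 = 3145057/143109234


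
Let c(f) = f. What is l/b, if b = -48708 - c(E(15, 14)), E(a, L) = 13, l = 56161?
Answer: -56161/48721 ≈ -1.1527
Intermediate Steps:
b = -48721 (b = -48708 - 1*13 = -48708 - 13 = -48721)
l/b = 56161/(-48721) = 56161*(-1/48721) = -56161/48721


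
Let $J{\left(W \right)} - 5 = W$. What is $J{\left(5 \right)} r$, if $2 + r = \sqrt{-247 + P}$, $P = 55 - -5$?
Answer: $-20 + 10 i \sqrt{187} \approx -20.0 + 136.75 i$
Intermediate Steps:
$J{\left(W \right)} = 5 + W$
$P = 60$ ($P = 55 + 5 = 60$)
$r = -2 + i \sqrt{187}$ ($r = -2 + \sqrt{-247 + 60} = -2 + \sqrt{-187} = -2 + i \sqrt{187} \approx -2.0 + 13.675 i$)
$J{\left(5 \right)} r = \left(5 + 5\right) \left(-2 + i \sqrt{187}\right) = 10 \left(-2 + i \sqrt{187}\right) = -20 + 10 i \sqrt{187}$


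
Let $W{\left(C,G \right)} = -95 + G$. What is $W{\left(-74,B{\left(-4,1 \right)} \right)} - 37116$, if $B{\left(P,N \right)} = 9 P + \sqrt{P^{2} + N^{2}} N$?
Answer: $-37247 + \sqrt{17} \approx -37243.0$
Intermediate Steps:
$B{\left(P,N \right)} = 9 P + N \sqrt{N^{2} + P^{2}}$ ($B{\left(P,N \right)} = 9 P + \sqrt{N^{2} + P^{2}} N = 9 P + N \sqrt{N^{2} + P^{2}}$)
$W{\left(-74,B{\left(-4,1 \right)} \right)} - 37116 = \left(-95 + \left(9 \left(-4\right) + 1 \sqrt{1^{2} + \left(-4\right)^{2}}\right)\right) - 37116 = \left(-95 - \left(36 - \sqrt{1 + 16}\right)\right) - 37116 = \left(-95 - \left(36 - \sqrt{17}\right)\right) - 37116 = \left(-131 + \sqrt{17}\right) - 37116 = -37247 + \sqrt{17}$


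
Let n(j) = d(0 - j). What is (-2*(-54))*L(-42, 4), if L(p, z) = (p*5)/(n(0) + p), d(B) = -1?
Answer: 22680/43 ≈ 527.44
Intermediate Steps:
n(j) = -1
L(p, z) = 5*p/(-1 + p) (L(p, z) = (p*5)/(-1 + p) = (5*p)/(-1 + p) = 5*p/(-1 + p))
(-2*(-54))*L(-42, 4) = (-2*(-54))*(5*(-42)/(-1 - 42)) = 108*(5*(-42)/(-43)) = 108*(5*(-42)*(-1/43)) = 108*(210/43) = 22680/43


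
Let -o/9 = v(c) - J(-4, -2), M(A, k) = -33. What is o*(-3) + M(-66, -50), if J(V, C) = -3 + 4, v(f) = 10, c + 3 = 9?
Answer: 210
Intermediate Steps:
c = 6 (c = -3 + 9 = 6)
J(V, C) = 1
o = -81 (o = -9*(10 - 1*1) = -9*(10 - 1) = -9*9 = -81)
o*(-3) + M(-66, -50) = -81*(-3) - 33 = 243 - 33 = 210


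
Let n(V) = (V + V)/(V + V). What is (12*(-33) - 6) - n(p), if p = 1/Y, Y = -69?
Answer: -403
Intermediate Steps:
p = -1/69 (p = 1/(-69) = -1/69 ≈ -0.014493)
n(V) = 1 (n(V) = (2*V)/((2*V)) = (2*V)*(1/(2*V)) = 1)
(12*(-33) - 6) - n(p) = (12*(-33) - 6) - 1*1 = (-396 - 6) - 1 = -402 - 1 = -403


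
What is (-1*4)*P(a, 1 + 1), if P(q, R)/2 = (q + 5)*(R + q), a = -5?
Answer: 0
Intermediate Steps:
P(q, R) = 2*(5 + q)*(R + q) (P(q, R) = 2*((q + 5)*(R + q)) = 2*((5 + q)*(R + q)) = 2*(5 + q)*(R + q))
(-1*4)*P(a, 1 + 1) = (-1*4)*(2*(-5)² + 10*(1 + 1) + 10*(-5) + 2*(1 + 1)*(-5)) = -4*(2*25 + 10*2 - 50 + 2*2*(-5)) = -4*(50 + 20 - 50 - 20) = -4*0 = 0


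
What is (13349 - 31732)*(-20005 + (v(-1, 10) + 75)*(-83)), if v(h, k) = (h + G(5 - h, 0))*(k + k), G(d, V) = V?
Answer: 451670310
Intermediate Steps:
v(h, k) = 2*h*k (v(h, k) = (h + 0)*(k + k) = h*(2*k) = 2*h*k)
(13349 - 31732)*(-20005 + (v(-1, 10) + 75)*(-83)) = (13349 - 31732)*(-20005 + (2*(-1)*10 + 75)*(-83)) = -18383*(-20005 + (-20 + 75)*(-83)) = -18383*(-20005 + 55*(-83)) = -18383*(-20005 - 4565) = -18383*(-24570) = 451670310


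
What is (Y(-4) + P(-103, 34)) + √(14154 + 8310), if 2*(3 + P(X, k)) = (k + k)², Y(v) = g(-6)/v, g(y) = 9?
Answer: 9227/4 + 24*√39 ≈ 2456.6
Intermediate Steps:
Y(v) = 9/v
P(X, k) = -3 + 2*k² (P(X, k) = -3 + (k + k)²/2 = -3 + (2*k)²/2 = -3 + (4*k²)/2 = -3 + 2*k²)
(Y(-4) + P(-103, 34)) + √(14154 + 8310) = (9/(-4) + (-3 + 2*34²)) + √(14154 + 8310) = (9*(-¼) + (-3 + 2*1156)) + √22464 = (-9/4 + (-3 + 2312)) + 24*√39 = (-9/4 + 2309) + 24*√39 = 9227/4 + 24*√39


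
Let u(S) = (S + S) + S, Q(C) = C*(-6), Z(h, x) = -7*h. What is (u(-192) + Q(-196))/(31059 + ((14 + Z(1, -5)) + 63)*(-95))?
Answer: 600/24409 ≈ 0.024581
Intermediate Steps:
Q(C) = -6*C
u(S) = 3*S (u(S) = 2*S + S = 3*S)
(u(-192) + Q(-196))/(31059 + ((14 + Z(1, -5)) + 63)*(-95)) = (3*(-192) - 6*(-196))/(31059 + ((14 - 7*1) + 63)*(-95)) = (-576 + 1176)/(31059 + ((14 - 7) + 63)*(-95)) = 600/(31059 + (7 + 63)*(-95)) = 600/(31059 + 70*(-95)) = 600/(31059 - 6650) = 600/24409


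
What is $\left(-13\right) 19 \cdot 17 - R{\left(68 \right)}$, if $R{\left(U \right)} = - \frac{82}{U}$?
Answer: $- \frac{142725}{34} \approx -4197.8$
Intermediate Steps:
$\left(-13\right) 19 \cdot 17 - R{\left(68 \right)} = \left(-13\right) 19 \cdot 17 - - \frac{82}{68} = \left(-247\right) 17 - \left(-82\right) \frac{1}{68} = -4199 - - \frac{41}{34} = -4199 + \frac{41}{34} = - \frac{142725}{34}$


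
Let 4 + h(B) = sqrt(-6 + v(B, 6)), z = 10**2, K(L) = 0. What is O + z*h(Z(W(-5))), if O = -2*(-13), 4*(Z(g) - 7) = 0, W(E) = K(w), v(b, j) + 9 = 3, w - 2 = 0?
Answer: -374 + 200*I*sqrt(3) ≈ -374.0 + 346.41*I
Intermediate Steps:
w = 2 (w = 2 + 0 = 2)
v(b, j) = -6 (v(b, j) = -9 + 3 = -6)
W(E) = 0
Z(g) = 7 (Z(g) = 7 + (1/4)*0 = 7 + 0 = 7)
z = 100
h(B) = -4 + 2*I*sqrt(3) (h(B) = -4 + sqrt(-6 - 6) = -4 + sqrt(-12) = -4 + 2*I*sqrt(3))
O = 26
O + z*h(Z(W(-5))) = 26 + 100*(-4 + 2*I*sqrt(3)) = 26 + (-400 + 200*I*sqrt(3)) = -374 + 200*I*sqrt(3)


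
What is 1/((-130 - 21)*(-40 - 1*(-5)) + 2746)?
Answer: 1/8031 ≈ 0.00012452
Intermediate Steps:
1/((-130 - 21)*(-40 - 1*(-5)) + 2746) = 1/(-151*(-40 + 5) + 2746) = 1/(-151*(-35) + 2746) = 1/(5285 + 2746) = 1/8031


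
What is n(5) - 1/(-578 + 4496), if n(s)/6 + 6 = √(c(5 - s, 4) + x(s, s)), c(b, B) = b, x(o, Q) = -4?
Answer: -141049/3918 + 12*I ≈ -36.0 + 12.0*I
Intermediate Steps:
n(s) = -36 + 6*√(1 - s) (n(s) = -36 + 6*√((5 - s) - 4) = -36 + 6*√(1 - s))
n(5) - 1/(-578 + 4496) = (-36 + 6*√(1 - 1*5)) - 1/(-578 + 4496) = (-36 + 6*√(1 - 5)) - 1/3918 = (-36 + 6*√(-4)) - 1*1/3918 = (-36 + 6*(2*I)) - 1/3918 = (-36 + 12*I) - 1/3918 = -141049/3918 + 12*I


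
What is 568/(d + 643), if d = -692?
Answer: -568/49 ≈ -11.592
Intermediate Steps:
568/(d + 643) = 568/(-692 + 643) = 568/(-49) = 568*(-1/49) = -568/49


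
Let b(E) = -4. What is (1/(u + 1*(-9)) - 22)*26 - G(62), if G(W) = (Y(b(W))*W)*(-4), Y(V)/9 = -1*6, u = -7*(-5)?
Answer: -13963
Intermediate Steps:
u = 35
Y(V) = -54 (Y(V) = 9*(-1*6) = 9*(-6) = -54)
G(W) = 216*W (G(W) = -54*W*(-4) = 216*W)
(1/(u + 1*(-9)) - 22)*26 - G(62) = (1/(35 + 1*(-9)) - 22)*26 - 216*62 = (1/(35 - 9) - 22)*26 - 1*13392 = (1/26 - 22)*26 - 13392 = -571/26*26 - 13392 = -571 - 13392 = -13963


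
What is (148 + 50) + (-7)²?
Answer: 247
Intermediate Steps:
(148 + 50) + (-7)² = 198 + 49 = 247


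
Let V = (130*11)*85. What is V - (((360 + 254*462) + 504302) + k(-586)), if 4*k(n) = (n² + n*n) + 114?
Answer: -1344373/2 ≈ -6.7219e+5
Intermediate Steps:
k(n) = 57/2 + n²/2 (k(n) = ((n² + n*n) + 114)/4 = ((n² + n²) + 114)/4 = (2*n² + 114)/4 = (114 + 2*n²)/4 = 57/2 + n²/2)
V = 121550 (V = 1430*85 = 121550)
V - (((360 + 254*462) + 504302) + k(-586)) = 121550 - (((360 + 254*462) + 504302) + (57/2 + (½)*(-586)²)) = 121550 - (((360 + 117348) + 504302) + (57/2 + (½)*343396)) = 121550 - ((117708 + 504302) + (57/2 + 171698)) = 121550 - (622010 + 343453/2) = 121550 - 1*1587473/2 = 121550 - 1587473/2 = -1344373/2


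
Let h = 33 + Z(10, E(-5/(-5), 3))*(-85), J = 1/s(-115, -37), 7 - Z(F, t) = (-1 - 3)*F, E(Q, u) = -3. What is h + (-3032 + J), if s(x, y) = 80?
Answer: -559519/80 ≈ -6994.0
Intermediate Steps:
Z(F, t) = 7 + 4*F (Z(F, t) = 7 - (-1 - 3)*F = 7 - (-4)*F = 7 + 4*F)
J = 1/80 ≈ 0.012500
h = -3962 (h = 33 + (7 + 4*10)*(-85) = 33 + (7 + 40)*(-85) = 33 + 47*(-85) = 33 - 3995 = -3962)
h + (-3032 + J) = -3962 + (-3032 + 1/80) = -3962 - 242559/80 = -559519/80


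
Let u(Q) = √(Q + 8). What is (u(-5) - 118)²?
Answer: (118 - √3)² ≈ 13518.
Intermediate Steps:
u(Q) = √(8 + Q)
(u(-5) - 118)² = (√(8 - 5) - 118)² = (√3 - 118)² = (-118 + √3)²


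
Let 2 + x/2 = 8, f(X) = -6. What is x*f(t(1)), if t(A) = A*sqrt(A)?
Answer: -72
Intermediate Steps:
t(A) = A**(3/2)
x = 12 (x = -4 + 2*8 = -4 + 16 = 12)
x*f(t(1)) = 12*(-6) = -72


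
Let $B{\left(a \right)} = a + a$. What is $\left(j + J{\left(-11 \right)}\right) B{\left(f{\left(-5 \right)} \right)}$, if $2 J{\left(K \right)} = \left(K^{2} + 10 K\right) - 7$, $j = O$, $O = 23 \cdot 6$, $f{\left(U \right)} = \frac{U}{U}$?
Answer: $280$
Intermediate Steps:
$f{\left(U \right)} = 1$
$O = 138$
$j = 138$
$J{\left(K \right)} = - \frac{7}{2} + \frac{K^{2}}{2} + 5 K$ ($J{\left(K \right)} = \frac{\left(K^{2} + 10 K\right) - 7}{2} = \frac{-7 + K^{2} + 10 K}{2} = - \frac{7}{2} + \frac{K^{2}}{2} + 5 K$)
$B{\left(a \right)} = 2 a$
$\left(j + J{\left(-11 \right)}\right) B{\left(f{\left(-5 \right)} \right)} = \left(138 + \left(- \frac{7}{2} + \frac{\left(-11\right)^{2}}{2} + 5 \left(-11\right)\right)\right) 2 \cdot 1 = \left(138 - -2\right) 2 = \left(138 + 2\right) 2 = 140 \cdot 2 = 280$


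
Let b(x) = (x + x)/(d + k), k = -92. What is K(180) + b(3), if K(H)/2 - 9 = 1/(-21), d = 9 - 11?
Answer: 17609/987 ≈ 17.841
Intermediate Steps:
d = -2
K(H) = 376/21 (K(H) = 18 + 2/(-21) = 18 + 2*(-1/21) = 18 - 2/21 = 376/21)
b(x) = -x/47 (b(x) = (x + x)/(-2 - 92) = (2*x)/(-94) = (2*x)*(-1/94) = -x/47)
K(180) + b(3) = 376/21 - 1/47*3 = 376/21 - 3/47 = 17609/987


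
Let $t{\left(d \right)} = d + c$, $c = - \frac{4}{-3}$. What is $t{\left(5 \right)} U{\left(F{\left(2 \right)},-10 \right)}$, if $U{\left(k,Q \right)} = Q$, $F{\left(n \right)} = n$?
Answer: $- \frac{190}{3} \approx -63.333$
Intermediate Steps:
$c = \frac{4}{3}$ ($c = \left(-4\right) \left(- \frac{1}{3}\right) = \frac{4}{3} \approx 1.3333$)
$t{\left(d \right)} = \frac{4}{3} + d$ ($t{\left(d \right)} = d + \frac{4}{3} = \frac{4}{3} + d$)
$t{\left(5 \right)} U{\left(F{\left(2 \right)},-10 \right)} = \left(\frac{4}{3} + 5\right) \left(-10\right) = \frac{19}{3} \left(-10\right) = - \frac{190}{3}$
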